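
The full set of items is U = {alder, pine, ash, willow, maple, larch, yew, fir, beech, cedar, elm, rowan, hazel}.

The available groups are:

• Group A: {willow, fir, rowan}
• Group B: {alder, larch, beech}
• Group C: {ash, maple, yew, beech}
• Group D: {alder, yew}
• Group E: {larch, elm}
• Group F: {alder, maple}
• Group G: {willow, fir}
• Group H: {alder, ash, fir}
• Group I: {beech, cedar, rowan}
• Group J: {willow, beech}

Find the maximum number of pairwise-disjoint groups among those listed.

E, F, G, I are pairwise disjoint (E={larch,elm}; F={alder,maple}; G={willow,fir}; I={beech,cedar,rowan}).
Every remaining group overlaps one of these, and no 5 of the listed groups are pairwise disjoint, so 4 is the maximum.

4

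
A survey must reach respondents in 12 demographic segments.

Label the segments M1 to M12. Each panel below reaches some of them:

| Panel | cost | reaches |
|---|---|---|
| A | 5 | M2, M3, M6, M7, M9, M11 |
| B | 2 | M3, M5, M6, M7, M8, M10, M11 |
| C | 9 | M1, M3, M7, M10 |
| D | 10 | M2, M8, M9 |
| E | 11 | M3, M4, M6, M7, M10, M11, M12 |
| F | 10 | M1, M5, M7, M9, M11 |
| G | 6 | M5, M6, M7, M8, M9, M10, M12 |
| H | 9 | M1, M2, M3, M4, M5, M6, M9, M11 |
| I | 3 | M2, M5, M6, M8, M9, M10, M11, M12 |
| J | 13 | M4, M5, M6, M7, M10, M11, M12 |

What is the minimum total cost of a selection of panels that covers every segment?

14

B, H, I together cover every segment (B ∪ H ∪ I = {M1, M2, M3, M4, M5, M6, M7, M8, M9, M10, M11, M12}); total cost 2 + 9 + 3 = 14.
No covering selection has total cost below 14.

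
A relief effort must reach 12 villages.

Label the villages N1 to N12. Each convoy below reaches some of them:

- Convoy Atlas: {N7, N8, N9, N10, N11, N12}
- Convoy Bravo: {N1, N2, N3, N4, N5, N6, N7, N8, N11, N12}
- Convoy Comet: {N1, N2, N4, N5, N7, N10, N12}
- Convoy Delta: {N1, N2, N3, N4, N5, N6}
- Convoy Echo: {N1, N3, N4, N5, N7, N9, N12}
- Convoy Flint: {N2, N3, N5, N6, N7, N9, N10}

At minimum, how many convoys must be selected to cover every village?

Atlas and Delta together: Atlas ∪ Delta = {N1, N2, N3, N4, N5, N6, N7, N8, N9, N10, N11, N12} — every village is covered.
No single convoy has all 12 villages (the largest, Bravo, has 10), so 2 is optimal.

2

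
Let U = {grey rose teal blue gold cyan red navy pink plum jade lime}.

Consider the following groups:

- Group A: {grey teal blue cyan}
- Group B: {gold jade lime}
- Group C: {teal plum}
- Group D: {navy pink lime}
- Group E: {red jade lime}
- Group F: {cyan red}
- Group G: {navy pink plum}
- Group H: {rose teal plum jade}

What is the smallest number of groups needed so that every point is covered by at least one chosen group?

5

A, B, F, G, and H cover everything between them: the union {grey, rose, teal, blue, gold, cyan, red, navy, pink, plum, jade, lime} is all of U.
No 4 of the 8 groups cover everything (all 70 combinations miss at least one point), so 5 is optimal.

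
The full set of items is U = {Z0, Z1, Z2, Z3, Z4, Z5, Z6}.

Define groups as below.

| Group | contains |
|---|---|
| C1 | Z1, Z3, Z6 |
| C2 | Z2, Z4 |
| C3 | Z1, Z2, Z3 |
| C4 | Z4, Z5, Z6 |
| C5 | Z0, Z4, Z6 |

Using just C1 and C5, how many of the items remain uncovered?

Union of C1, C5 = {Z0, Z1, Z3, Z4, Z6}.
Not covered: Z2, Z5 — 2 items.

2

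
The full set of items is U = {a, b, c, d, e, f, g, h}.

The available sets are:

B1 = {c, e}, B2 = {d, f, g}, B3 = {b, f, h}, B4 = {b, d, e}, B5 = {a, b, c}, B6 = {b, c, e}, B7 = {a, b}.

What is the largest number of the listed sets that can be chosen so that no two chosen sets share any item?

B1, B2, B7 are pairwise disjoint (B1={c,e}; B2={d,f,g}; B7={a,b}).
Every remaining set overlaps one of these, and no 4 of the listed sets are pairwise disjoint, so 3 is the maximum.

3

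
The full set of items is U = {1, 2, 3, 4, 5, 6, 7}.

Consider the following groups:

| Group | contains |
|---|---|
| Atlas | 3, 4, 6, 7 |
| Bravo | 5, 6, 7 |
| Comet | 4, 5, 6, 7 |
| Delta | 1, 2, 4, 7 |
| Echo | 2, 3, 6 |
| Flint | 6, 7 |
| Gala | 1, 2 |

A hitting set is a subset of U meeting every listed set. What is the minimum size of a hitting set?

2

H = {2, 7} meets every group (each contains at least one member of H), and |H| = 2.
The groups Comet, Gala are pairwise disjoint, so any hitting set needs a separate item for each — at least 2. Hence 2 is optimal.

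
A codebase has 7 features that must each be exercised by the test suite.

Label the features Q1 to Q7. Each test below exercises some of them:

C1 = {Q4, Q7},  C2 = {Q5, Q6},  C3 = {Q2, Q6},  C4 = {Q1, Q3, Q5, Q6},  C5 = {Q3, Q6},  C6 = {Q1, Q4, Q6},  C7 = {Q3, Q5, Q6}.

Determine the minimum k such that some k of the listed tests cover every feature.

3

C1 and C3 and C4 together: C1 ∪ C3 ∪ C4 = {Q1, Q2, Q3, Q4, Q5, Q6, Q7} — every feature is covered.
Only C3 contains Q2, so C3 is forced; the remaining 5 features need at least 2 more tests (each remaining test adds at most 3) — so at least 3 tests are needed, and 3 is optimal.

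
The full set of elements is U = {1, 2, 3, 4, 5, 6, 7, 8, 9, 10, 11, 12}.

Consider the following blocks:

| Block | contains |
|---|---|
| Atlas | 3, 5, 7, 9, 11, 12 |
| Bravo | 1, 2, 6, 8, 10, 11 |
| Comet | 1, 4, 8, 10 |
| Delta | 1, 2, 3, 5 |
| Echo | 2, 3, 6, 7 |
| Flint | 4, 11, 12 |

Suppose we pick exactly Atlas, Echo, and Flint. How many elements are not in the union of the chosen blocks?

Union of Atlas, Echo, Flint = {2, 3, 4, 5, 6, 7, 9, 11, 12}.
Not covered: 1, 8, 10 — 3 elements.

3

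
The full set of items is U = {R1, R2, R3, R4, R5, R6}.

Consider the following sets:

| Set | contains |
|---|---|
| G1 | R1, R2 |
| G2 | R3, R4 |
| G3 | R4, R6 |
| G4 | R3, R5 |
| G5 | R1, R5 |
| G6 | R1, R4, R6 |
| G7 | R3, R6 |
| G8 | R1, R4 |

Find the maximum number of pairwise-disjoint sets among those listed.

3

G1, G3, G4 are pairwise disjoint (G1={R1,R2}; G3={R4,R6}; G4={R3,R5}).
Every remaining set overlaps one of these, and no 4 of the listed sets are pairwise disjoint, so 3 is the maximum.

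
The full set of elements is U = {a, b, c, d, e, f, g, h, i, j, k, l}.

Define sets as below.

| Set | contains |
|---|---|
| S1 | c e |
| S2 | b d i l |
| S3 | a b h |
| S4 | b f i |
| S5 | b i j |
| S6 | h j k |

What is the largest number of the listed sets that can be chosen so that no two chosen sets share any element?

S1, S4, S6 are pairwise disjoint (S1={c,e}; S4={b,f,i}; S6={h,j,k}).
Every remaining set overlaps one of these, and no 4 of the listed sets are pairwise disjoint, so 3 is the maximum.

3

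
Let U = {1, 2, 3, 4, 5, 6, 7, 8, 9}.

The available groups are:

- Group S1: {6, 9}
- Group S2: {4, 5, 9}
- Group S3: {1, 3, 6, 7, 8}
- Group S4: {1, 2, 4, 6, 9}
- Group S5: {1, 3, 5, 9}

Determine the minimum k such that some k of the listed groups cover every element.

S3 and S4 and S5 together: S3 ∪ S4 ∪ S5 = {1, 2, 3, 4, 5, 6, 7, 8, 9} — every element is covered.
Only S4 contains 2, so S4 is forced; the remaining 4 elements need at least 2 more groups (each remaining group adds at most 3) — so at least 3 groups are needed, and 3 is optimal.

3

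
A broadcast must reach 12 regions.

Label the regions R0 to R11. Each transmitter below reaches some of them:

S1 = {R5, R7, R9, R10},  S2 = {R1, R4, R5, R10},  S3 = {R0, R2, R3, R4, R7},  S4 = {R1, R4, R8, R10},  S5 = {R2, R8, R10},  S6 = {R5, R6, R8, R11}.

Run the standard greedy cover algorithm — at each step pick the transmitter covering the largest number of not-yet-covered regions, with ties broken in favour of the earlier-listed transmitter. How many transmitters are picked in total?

Greedy: pick S3 (covers 5 new) → pick S6 (covers 4 new) → pick S1 (covers 2 new) → pick S2 (covers 1 new). Total picks: 4.

4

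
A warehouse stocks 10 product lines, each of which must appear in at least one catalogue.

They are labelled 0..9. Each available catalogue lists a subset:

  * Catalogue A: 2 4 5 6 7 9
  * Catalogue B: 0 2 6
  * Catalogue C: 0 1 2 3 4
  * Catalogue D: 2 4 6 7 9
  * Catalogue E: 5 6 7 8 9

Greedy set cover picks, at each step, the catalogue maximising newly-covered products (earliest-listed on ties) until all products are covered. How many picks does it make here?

3

Greedy: pick A (covers 6 new) → pick C (covers 3 new) → pick E (covers 1 new). Total picks: 3.
(The true minimum cover uses only 2 catalogues, so greedy is not optimal here.)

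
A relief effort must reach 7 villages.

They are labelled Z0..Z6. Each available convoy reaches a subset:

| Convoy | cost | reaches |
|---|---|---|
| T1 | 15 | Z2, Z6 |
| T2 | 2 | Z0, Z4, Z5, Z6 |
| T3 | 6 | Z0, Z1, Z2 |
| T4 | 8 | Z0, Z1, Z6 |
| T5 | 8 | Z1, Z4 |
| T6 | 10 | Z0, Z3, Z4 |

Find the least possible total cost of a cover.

18

T2, T3, T6 together cover every village (T2 ∪ T3 ∪ T6 = {Z0, Z1, Z2, Z3, Z4, Z5, Z6}); total cost 2 + 6 + 10 = 18.
No covering selection has total cost below 18.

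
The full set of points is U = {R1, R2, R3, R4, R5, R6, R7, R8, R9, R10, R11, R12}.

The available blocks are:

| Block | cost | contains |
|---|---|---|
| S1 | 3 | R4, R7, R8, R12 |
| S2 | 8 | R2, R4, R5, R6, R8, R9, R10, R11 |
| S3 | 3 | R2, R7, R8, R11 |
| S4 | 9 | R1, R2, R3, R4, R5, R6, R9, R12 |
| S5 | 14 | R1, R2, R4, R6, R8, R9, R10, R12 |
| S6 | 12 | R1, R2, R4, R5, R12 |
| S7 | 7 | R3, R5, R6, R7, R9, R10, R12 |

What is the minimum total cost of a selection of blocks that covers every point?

19

S3, S4, S7 together cover every point (S3 ∪ S4 ∪ S7 = {R1, R2, R3, R4, R5, R6, R7, R8, R9, R10, R11, R12}); total cost 3 + 9 + 7 = 19.
The greedy pick S1, S2, S4 costs 20; no covering selection beats 19.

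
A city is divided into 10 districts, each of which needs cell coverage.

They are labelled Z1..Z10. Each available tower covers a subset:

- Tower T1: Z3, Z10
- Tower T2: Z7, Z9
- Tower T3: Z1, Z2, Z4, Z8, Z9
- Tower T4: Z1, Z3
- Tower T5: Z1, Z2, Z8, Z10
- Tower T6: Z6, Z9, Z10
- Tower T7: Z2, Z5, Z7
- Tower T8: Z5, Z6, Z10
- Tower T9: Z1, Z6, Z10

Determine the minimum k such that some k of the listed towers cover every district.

4

Take {T1, T3, T7, T9}. Their union is {Z1, Z2, Z3, Z4, Z5, Z6, Z7, Z8, Z9, Z10}, which is all 10 districts.
No 3 of the 9 towers cover everything (all 84 combinations miss at least one district), so 4 is optimal.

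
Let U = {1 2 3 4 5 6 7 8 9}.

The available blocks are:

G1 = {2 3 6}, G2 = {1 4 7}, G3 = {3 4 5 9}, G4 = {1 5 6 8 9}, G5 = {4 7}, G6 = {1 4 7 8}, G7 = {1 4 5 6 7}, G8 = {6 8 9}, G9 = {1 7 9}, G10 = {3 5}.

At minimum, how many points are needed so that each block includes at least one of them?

H = {3, 6, 7} meets every block (each contains at least one member of H), and |H| = 3.
The blocks G5, G8, G10 are pairwise disjoint, so any hitting set needs a separate point for each — at least 3. Hence 3 is optimal.

3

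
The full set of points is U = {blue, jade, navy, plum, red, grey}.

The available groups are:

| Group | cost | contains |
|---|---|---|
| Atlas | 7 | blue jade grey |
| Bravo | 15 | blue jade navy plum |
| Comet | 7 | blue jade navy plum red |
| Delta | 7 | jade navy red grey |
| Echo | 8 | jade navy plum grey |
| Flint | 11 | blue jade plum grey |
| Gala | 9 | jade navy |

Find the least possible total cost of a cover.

Comet, Delta together cover every point (Comet ∪ Delta = {blue, jade, navy, plum, red, grey}); total cost 7 + 7 = 14.
No covering selection has total cost below 14.

14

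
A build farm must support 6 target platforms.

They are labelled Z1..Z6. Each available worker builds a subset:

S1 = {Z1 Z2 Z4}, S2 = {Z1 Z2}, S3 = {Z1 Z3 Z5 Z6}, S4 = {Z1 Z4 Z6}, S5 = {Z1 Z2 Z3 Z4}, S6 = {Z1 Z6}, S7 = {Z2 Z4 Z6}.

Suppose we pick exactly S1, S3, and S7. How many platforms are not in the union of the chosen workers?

Union of S1, S3, S7 = {Z1, Z2, Z3, Z4, Z5, Z6} — that's every platform, so 0 are uncovered.

0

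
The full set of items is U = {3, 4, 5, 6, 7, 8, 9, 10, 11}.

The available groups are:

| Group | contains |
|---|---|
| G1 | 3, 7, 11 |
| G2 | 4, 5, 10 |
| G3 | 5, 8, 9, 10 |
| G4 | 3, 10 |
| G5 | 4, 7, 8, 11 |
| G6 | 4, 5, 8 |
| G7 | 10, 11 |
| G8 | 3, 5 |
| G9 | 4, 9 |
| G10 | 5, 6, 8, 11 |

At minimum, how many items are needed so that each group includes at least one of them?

4

H = {3, 4, 8, 11} meets every group (each contains at least one member of H), and |H| = 4.
No choice of 3 items meets every group, so 4 is the minimum.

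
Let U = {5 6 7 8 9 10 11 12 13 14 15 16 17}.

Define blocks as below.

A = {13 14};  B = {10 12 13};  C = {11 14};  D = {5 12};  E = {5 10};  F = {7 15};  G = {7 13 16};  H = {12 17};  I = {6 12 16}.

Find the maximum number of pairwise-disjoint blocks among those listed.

C, E, G, H are pairwise disjoint (C={11,14}; E={5,10}; G={7,13,16}; H={12,17}).
Every remaining block overlaps one of these, and no 5 of the listed blocks are pairwise disjoint, so 4 is the maximum.

4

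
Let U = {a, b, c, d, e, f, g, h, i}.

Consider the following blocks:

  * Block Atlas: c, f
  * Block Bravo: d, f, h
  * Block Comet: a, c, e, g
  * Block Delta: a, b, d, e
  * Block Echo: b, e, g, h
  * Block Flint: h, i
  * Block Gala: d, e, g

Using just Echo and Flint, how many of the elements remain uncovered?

4

Union of Echo, Flint = {b, e, g, h, i}.
Not covered: a, c, d, f — 4 elements.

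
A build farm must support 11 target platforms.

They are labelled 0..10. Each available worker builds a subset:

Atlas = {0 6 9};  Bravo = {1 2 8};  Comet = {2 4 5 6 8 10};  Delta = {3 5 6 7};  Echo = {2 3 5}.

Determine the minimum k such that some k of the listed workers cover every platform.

Atlas and Bravo and Comet and Delta together: Atlas ∪ Bravo ∪ Comet ∪ Delta = {0, 1, 2, 3, 4, 5, 6, 7, 8, 9, 10} — every platform is covered.
Only Comet contains 4, so Comet is forced; the remaining 5 platforms need at least 3 more workers (each remaining worker adds at most 2) — so at least 4 workers are needed, and 4 is optimal.

4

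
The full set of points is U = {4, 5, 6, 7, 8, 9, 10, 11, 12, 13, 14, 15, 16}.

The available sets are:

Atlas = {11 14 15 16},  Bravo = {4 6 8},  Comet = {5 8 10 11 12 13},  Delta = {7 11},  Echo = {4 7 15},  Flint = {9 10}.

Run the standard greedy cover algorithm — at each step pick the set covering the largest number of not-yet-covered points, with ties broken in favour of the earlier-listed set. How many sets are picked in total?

5

Greedy: pick Comet (covers 6 new) → pick Atlas (covers 3 new) → pick Bravo (covers 2 new) → pick Delta (covers 1 new) → pick Flint (covers 1 new). Total picks: 5.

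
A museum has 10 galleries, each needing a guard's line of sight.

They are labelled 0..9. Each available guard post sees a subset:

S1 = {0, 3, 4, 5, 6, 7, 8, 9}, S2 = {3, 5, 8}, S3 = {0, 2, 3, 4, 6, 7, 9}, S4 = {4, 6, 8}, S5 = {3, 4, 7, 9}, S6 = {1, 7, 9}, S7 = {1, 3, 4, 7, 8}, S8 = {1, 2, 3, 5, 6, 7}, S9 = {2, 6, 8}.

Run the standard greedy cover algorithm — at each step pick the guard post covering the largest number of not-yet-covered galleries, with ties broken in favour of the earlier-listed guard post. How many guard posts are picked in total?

2

Greedy: pick S1 (covers 8 new) → pick S8 (covers 2 new). Total picks: 2.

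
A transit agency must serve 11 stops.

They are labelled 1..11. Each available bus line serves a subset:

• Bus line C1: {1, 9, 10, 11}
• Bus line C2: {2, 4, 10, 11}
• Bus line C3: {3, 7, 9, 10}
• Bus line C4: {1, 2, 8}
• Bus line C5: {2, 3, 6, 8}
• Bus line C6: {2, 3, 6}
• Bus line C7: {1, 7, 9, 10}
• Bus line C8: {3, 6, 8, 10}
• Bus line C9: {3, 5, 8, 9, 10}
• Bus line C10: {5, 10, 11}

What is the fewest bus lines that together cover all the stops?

4

C2 and C7 and C8 and C9 together: C2 ∪ C7 ∪ C8 ∪ C9 = {1, 2, 3, 4, 5, 6, 7, 8, 9, 10, 11} — every stop is covered.
No 3 of the 10 bus lines cover everything (all 120 combinations miss at least one stop), so 4 is optimal.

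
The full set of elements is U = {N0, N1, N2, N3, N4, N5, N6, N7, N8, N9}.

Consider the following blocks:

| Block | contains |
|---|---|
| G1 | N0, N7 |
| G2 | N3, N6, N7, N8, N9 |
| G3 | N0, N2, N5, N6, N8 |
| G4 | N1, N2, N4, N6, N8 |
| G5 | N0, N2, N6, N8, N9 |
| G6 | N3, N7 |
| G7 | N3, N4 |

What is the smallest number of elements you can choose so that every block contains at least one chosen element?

3

The 3 elements {N2, N3, N7} hit every block.
No choice of 2 elements meets every block, so 3 is the minimum.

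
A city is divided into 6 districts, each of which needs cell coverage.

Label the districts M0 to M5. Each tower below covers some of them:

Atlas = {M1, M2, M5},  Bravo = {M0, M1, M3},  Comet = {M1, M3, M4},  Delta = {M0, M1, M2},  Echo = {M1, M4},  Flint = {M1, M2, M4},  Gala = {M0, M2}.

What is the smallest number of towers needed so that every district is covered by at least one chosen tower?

3

Atlas and Bravo and Echo together: Atlas ∪ Bravo ∪ Echo = {M0, M1, M2, M3, M4, M5} — every district is covered.
Only Atlas contains M5, so Atlas is forced; the remaining 3 districts need at least 2 more towers (each remaining tower adds at most 2) — so at least 3 towers are needed, and 3 is optimal.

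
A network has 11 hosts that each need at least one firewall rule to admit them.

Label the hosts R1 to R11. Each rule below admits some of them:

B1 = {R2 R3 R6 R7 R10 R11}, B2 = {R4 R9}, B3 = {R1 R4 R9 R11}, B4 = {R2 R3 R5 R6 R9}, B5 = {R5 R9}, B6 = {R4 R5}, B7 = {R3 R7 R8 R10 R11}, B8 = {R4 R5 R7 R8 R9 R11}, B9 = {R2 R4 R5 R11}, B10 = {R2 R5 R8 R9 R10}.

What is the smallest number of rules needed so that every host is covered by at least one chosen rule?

3

B1 and B3 and B10 together: B1 ∪ B3 ∪ B10 = {R1, R2, R3, R4, R5, R6, R7, R8, R9, R10, R11} — every host is covered.
Only B3 contains R1, so B3 is forced; the remaining 7 hosts need at least 2 more rules (each remaining rule adds at most 5) — so at least 3 rules are needed, and 3 is optimal.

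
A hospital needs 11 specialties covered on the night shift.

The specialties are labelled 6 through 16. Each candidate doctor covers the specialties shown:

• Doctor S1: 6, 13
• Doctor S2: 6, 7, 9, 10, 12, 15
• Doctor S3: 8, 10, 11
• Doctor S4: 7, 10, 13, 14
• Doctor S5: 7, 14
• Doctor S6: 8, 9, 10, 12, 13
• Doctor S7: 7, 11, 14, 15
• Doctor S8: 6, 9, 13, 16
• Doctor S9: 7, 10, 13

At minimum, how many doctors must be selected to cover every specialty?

3

Take {S6, S7, S8}. Their union is {6, 7, 8, 9, 10, 11, 12, 13, 14, 15, 16}, which is all 11 specialties.
Only S8 contains 16, so S8 is forced; the remaining 7 specialties need at least 2 more doctors (each remaining doctor adds at most 4) — so at least 3 doctors are needed, and 3 is optimal.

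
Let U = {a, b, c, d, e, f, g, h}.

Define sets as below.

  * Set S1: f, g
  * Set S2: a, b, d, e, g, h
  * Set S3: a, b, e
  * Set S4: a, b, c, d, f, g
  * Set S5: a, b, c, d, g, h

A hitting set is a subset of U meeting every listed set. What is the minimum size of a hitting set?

2

The 2 items {e, g} hit every set.
The sets S1, S3 are pairwise disjoint, so any hitting set needs a separate item for each — at least 2. Hence 2 is optimal.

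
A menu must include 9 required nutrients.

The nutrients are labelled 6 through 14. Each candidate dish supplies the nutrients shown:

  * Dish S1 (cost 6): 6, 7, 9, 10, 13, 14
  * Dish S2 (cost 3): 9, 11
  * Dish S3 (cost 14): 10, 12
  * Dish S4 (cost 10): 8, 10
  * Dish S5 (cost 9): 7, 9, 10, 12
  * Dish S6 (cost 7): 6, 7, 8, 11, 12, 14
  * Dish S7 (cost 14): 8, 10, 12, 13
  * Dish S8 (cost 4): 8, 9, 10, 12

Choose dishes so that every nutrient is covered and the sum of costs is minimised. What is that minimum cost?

13

S1, S2, S8 together cover every nutrient (S1 ∪ S2 ∪ S8 = {6, 7, 8, 9, 10, 11, 12, 13, 14}); total cost 6 + 3 + 4 = 13.
No covering selection has total cost below 13.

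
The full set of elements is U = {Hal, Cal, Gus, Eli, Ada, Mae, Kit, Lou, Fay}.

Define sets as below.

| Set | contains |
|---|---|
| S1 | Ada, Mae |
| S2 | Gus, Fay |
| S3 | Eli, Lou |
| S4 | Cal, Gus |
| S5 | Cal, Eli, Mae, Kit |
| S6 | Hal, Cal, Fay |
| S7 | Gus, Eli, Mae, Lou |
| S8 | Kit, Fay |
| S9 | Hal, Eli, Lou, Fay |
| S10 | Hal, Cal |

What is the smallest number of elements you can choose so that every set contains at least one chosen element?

Take H = {Cal, Mae, Lou, Fay}. Each listed set contains at least one of these, so H is a hitting set of size 4.
The sets S1, S3, S4, S8 are pairwise disjoint, so any hitting set needs a separate element for each — at least 4. Hence 4 is optimal.

4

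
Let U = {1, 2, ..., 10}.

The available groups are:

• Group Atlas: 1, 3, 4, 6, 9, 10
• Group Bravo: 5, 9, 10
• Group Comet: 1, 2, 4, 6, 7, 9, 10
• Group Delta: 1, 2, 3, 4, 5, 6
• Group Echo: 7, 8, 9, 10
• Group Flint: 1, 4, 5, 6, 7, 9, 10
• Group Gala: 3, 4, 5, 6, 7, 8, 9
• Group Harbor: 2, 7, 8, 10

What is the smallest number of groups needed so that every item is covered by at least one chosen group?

Delta and Echo together: Delta ∪ Echo = {1, 2, 3, 4, 5, 6, 7, 8, 9, 10} — every item is covered.
No single group has all 10 items (the largest, Comet, has 7), so 2 is optimal.

2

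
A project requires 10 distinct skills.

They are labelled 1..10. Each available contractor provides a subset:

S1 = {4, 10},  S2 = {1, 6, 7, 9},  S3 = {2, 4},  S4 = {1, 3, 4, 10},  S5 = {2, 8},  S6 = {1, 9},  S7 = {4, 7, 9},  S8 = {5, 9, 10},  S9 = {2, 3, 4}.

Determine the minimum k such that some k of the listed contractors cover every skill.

4

S2 and S4 and S5 and S8 together: S2 ∪ S4 ∪ S5 ∪ S8 = {1, 2, 3, 4, 5, 6, 7, 8, 9, 10} — every skill is covered.
Only S8 contains 5, so S8 is forced; the remaining 7 skills need at least 3 more contractors (each remaining contractor adds at most 3) — so at least 4 contractors are needed, and 4 is optimal.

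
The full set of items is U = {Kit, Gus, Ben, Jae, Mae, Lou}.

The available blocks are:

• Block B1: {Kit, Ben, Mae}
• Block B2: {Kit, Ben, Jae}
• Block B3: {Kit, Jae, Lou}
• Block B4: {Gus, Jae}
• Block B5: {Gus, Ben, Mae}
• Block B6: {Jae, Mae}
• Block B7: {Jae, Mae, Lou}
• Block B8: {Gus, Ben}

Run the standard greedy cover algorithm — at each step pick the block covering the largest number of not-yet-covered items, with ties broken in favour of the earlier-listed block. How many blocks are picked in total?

Greedy: pick B1 (covers 3 new) → pick B3 (covers 2 new) → pick B4 (covers 1 new). Total picks: 3.
(The true minimum cover uses only 2 blocks, so greedy is not optimal here.)

3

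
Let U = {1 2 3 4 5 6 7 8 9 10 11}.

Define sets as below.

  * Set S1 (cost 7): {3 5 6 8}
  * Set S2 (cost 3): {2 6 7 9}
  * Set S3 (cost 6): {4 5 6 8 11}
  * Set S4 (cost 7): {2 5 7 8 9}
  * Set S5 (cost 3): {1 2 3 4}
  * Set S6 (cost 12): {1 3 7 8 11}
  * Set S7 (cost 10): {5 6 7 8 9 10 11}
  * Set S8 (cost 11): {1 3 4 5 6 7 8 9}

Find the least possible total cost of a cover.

13

S5, S7 together cover every item (S5 ∪ S7 = {1, 2, 3, 4, 5, 6, 7, 8, 9, 10, 11}); total cost 3 + 10 = 13.
The greedy pick S2, S5, S3, S7 costs 22; no covering selection beats 13.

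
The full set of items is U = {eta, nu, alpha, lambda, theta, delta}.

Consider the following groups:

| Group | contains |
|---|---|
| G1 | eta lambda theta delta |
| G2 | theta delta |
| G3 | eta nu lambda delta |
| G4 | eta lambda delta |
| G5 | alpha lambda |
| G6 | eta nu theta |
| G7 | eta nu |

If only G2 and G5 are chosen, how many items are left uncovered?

2

Union of G2, G5 = {alpha, lambda, theta, delta}.
Not covered: eta, nu — 2 items.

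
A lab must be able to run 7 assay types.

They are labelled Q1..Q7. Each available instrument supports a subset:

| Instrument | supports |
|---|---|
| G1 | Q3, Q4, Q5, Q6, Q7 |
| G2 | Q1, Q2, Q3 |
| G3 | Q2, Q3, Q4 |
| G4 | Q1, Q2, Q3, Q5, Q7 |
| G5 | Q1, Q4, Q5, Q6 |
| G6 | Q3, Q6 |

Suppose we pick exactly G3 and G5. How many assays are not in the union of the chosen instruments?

Union of G3, G5 = {Q1, Q2, Q3, Q4, Q5, Q6}.
Not covered: Q7 — 1 assay.

1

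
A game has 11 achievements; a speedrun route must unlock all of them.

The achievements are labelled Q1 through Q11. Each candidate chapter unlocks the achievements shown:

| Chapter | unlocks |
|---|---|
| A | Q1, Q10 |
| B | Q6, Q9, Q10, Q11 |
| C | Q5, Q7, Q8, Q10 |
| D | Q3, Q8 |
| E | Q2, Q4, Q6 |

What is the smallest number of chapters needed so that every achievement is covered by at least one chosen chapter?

A and B and C and D and E together: A ∪ B ∪ C ∪ D ∪ E = {Q1, Q2, Q3, Q4, Q5, Q6, Q7, Q8, Q9, Q10, Q11} — every achievement is covered.
No 4 of the 5 chapters cover everything (all 5 combinations miss at least one achievement), so 5 is optimal.

5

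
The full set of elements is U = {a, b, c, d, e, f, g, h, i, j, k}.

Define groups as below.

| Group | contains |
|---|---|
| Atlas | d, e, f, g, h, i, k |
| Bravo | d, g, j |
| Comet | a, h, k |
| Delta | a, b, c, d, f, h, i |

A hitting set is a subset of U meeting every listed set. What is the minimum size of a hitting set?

2

T = {h, j} meets every group (each contains at least one member of T), and |T| = 2.
The groups Bravo, Comet are pairwise disjoint, so any hitting set needs a separate element for each — at least 2. Hence 2 is optimal.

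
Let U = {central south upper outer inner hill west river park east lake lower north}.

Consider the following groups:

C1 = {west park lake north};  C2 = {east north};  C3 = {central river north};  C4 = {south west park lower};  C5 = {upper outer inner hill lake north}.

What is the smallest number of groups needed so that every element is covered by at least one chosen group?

4

C2, C3, C4, and C5 cover everything between them: the union {central, south, upper, outer, inner, hill, west, river, park, east, lake, lower, north} is all of U.
Only C2 contains east, so C2 is forced; the remaining 11 elements need at least 3 more groups (each remaining group adds at most 5) — so at least 4 groups are needed, and 4 is optimal.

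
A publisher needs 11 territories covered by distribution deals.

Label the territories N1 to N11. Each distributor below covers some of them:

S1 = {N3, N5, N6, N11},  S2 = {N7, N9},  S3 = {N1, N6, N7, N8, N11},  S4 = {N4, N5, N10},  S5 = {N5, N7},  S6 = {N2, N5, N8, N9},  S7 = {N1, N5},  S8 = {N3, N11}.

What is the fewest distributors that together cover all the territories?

4

Take {S1, S3, S4, S6}. Their union is {N1, N2, N3, N4, N5, N6, N7, N8, N9, N10, N11}, which is all 11 territories.
No 3 of the 8 distributors cover everything (all 56 combinations miss at least one territory), so 4 is optimal.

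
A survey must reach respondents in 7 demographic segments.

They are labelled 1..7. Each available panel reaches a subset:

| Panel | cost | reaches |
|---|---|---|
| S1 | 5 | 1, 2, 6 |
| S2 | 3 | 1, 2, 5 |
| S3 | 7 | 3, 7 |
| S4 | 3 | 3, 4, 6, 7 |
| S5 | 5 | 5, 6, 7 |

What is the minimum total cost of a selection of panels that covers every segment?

6

S2, S4 together cover every segment (S2 ∪ S4 = {1, 2, 3, 4, 5, 6, 7}); total cost 3 + 3 = 6.
No covering selection has total cost below 6.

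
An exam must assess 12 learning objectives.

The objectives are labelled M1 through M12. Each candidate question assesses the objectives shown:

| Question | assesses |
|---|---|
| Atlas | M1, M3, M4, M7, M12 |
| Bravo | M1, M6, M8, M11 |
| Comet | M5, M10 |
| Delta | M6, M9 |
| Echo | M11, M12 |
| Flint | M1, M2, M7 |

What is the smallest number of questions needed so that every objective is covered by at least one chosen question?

Take {Atlas, Bravo, Comet, Delta, Flint}. Their union is {M1, M2, M3, M4, M5, M6, M7, M8, M9, M10, M11, M12}, which is all 12 objectives.
No 4 of the 6 questions cover everything (all 15 combinations miss at least one objective), so 5 is optimal.

5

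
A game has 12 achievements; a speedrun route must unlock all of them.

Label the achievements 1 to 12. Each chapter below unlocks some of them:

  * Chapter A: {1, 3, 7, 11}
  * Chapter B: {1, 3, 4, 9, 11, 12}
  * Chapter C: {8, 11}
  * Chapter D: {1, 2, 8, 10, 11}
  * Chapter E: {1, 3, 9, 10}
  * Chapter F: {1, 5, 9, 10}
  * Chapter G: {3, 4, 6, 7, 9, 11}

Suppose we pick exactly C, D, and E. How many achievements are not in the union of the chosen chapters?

Union of C, D, E = {1, 2, 3, 8, 9, 10, 11}.
Not covered: 4, 5, 6, 7, 12 — 5 achievements.

5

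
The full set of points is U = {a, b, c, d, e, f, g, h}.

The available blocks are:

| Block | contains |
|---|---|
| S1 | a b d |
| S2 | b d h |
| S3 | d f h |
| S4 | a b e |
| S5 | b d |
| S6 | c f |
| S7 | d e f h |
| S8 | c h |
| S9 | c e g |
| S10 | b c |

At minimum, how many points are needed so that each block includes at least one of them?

3

Take T = {b, c, f}. Each listed block contains at least one of these, so T is a hitting set of size 3.
No choice of 2 points meets every block, so 3 is the minimum.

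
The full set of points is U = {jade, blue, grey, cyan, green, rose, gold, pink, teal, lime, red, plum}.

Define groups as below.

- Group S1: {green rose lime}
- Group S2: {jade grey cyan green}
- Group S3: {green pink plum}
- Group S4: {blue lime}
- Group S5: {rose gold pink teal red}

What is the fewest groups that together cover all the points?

S2, S3, S4, and S5 cover everything between them: the union {jade, blue, grey, cyan, green, rose, gold, pink, teal, lime, red, plum} is all of U.
Only S3 contains plum, so S3 is forced; the remaining 9 points need at least 3 more groups (each remaining group adds at most 4) — so at least 4 groups are needed, and 4 is optimal.

4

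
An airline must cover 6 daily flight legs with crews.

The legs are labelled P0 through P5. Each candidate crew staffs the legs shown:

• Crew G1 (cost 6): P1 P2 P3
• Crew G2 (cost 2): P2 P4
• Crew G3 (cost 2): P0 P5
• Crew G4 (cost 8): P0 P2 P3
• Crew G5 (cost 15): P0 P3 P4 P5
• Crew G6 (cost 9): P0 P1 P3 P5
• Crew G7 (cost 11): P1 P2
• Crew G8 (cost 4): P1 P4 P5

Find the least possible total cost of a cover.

G1, G2, G3 together cover every leg (G1 ∪ G2 ∪ G3 = {P0, P1, P2, P3, P4, P5}); total cost 6 + 2 + 2 = 10.
No covering selection has total cost below 10.

10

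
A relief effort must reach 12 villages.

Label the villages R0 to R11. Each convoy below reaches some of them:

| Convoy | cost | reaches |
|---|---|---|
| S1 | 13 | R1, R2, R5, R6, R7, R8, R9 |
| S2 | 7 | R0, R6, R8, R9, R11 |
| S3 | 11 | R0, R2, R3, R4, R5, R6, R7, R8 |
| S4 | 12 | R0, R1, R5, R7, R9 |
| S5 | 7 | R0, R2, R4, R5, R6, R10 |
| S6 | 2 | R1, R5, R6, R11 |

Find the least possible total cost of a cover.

S2, S3, S5, S6 together cover every village (S2 ∪ S3 ∪ S5 ∪ S6 = {R0, R1, R2, R3, R4, R5, R6, R7, R8, R9, R10, R11}); total cost 7 + 11 + 7 + 2 = 27.
No covering selection has total cost below 27.

27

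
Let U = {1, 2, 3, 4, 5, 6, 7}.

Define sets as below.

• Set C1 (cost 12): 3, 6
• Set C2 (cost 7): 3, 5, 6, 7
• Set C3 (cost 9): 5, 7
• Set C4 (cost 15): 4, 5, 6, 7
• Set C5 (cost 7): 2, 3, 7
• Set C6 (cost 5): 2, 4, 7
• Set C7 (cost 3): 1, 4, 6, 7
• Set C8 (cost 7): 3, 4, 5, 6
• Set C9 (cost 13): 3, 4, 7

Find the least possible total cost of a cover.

15

C6, C7, C8 together cover every element (C6 ∪ C7 ∪ C8 = {1, 2, 3, 4, 5, 6, 7}); total cost 5 + 3 + 7 = 15.
No covering selection has total cost below 15.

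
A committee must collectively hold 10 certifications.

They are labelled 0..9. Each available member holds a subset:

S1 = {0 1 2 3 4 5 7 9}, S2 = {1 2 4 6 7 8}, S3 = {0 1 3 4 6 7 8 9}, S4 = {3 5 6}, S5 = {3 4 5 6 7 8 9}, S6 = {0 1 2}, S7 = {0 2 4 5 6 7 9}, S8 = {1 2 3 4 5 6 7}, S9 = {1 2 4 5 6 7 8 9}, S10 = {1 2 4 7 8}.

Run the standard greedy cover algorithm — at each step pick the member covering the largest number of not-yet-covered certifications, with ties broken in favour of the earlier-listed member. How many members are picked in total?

2

Greedy: pick S1 (covers 8 new) → pick S2 (covers 2 new). Total picks: 2.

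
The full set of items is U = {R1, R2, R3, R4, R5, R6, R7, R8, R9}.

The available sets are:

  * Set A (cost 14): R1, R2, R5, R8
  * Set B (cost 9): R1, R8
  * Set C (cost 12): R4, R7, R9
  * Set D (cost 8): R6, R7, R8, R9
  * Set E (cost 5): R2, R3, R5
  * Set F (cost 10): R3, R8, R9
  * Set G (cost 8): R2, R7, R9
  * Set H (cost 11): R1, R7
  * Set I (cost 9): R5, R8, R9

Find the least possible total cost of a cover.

34

B, C, D, E together cover every item (B ∪ C ∪ D ∪ E = {R1, R2, R3, R4, R5, R6, R7, R8, R9}); total cost 9 + 12 + 8 + 5 = 34.
No covering selection has total cost below 34.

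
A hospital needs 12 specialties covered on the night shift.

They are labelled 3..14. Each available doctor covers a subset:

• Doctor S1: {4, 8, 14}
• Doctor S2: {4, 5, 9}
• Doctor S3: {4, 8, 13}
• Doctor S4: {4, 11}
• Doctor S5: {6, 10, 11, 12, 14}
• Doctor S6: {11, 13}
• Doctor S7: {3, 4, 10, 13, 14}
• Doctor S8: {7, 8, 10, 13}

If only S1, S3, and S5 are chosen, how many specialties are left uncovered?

Union of S1, S3, S5 = {4, 6, 8, 10, 11, 12, 13, 14}.
Not covered: 3, 5, 7, 9 — 4 specialties.

4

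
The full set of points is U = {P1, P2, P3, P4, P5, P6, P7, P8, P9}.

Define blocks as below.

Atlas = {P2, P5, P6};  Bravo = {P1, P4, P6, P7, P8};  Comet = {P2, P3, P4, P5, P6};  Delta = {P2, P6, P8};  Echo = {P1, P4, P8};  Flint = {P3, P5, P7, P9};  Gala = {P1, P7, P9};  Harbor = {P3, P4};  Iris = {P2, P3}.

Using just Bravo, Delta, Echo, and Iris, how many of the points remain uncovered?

Union of Bravo, Delta, Echo, Iris = {P1, P2, P3, P4, P6, P7, P8}.
Not covered: P5, P9 — 2 points.

2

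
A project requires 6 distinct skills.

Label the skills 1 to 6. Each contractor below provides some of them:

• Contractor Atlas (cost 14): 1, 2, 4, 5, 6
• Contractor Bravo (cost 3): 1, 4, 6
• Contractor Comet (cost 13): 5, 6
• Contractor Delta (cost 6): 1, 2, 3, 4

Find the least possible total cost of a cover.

19

Comet, Delta together cover every skill (Comet ∪ Delta = {1, 2, 3, 4, 5, 6}); total cost 13 + 6 = 19.
The greedy pick Bravo, Delta, Comet costs 22; no covering selection beats 19.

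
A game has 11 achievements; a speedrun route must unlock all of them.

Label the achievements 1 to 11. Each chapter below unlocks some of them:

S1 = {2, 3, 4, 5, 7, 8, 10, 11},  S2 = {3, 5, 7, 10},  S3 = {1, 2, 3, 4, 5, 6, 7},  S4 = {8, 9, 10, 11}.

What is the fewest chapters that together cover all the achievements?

Take {S3, S4}. Their union is {1, 2, 3, 4, 5, 6, 7, 8, 9, 10, 11}, which is all 11 achievements.
No single chapter has all 11 achievements (the largest, S1, has 8), so 2 is optimal.

2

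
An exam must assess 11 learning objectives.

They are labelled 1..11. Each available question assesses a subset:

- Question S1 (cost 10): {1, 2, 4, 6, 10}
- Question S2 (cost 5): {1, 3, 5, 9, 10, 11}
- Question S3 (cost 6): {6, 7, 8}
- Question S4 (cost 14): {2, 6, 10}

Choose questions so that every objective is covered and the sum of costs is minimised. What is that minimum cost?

21

S1, S2, S3 together cover every objective (S1 ∪ S2 ∪ S3 = {1, 2, 3, 4, 5, 6, 7, 8, 9, 10, 11}); total cost 10 + 5 + 6 = 21.
No covering selection has total cost below 21.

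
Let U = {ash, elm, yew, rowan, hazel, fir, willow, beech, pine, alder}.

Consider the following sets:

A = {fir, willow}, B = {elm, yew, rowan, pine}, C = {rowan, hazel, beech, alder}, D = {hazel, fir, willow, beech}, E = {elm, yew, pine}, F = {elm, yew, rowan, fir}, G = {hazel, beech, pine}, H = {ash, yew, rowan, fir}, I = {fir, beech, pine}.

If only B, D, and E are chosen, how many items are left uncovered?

2

Union of B, D, E = {elm, yew, rowan, hazel, fir, willow, beech, pine}.
Not covered: ash, alder — 2 items.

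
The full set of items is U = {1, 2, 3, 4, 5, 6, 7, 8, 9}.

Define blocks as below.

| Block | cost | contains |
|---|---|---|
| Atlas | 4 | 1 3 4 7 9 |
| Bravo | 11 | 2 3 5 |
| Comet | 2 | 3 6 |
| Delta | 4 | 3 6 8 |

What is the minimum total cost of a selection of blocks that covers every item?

Atlas, Bravo, Delta together cover every item (Atlas ∪ Bravo ∪ Delta = {1, 2, 3, 4, 5, 6, 7, 8, 9}); total cost 4 + 11 + 4 = 19.
The greedy pick Atlas, Comet, Delta, Bravo costs 21; no covering selection beats 19.

19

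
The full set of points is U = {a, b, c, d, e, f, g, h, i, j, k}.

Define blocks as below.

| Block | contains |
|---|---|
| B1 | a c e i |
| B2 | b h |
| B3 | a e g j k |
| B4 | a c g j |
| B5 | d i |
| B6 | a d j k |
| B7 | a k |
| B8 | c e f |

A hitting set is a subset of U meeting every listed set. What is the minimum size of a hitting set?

Take T = {a, d, e, h}. Each listed block contains at least one of these, so T is a hitting set of size 4.
The blocks B2, B5, B7, B8 are pairwise disjoint, so any hitting set needs a separate point for each — at least 4. Hence 4 is optimal.

4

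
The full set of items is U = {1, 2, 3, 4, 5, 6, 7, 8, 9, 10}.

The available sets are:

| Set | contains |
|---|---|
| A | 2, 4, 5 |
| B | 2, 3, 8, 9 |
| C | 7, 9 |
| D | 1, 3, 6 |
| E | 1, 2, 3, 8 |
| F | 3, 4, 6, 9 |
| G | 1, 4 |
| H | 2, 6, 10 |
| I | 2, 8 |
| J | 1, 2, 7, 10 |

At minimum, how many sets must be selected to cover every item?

A and B and D and J together: A ∪ B ∪ D ∪ J = {1, 2, 3, 4, 5, 6, 7, 8, 9, 10} — every item is covered.
Only A contains 5, so A is forced; the remaining 7 items need at least 3 more sets (each remaining set adds at most 3) — so at least 4 sets are needed, and 4 is optimal.

4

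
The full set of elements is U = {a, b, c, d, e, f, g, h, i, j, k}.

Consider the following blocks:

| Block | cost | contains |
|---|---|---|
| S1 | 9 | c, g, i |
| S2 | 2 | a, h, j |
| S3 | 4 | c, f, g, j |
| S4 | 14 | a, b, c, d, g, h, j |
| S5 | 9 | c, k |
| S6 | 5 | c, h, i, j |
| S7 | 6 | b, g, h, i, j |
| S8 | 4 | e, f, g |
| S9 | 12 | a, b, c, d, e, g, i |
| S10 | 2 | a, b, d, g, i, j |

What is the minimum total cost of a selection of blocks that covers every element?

S2, S5, S8, S10 together cover every element (S2 ∪ S5 ∪ S8 ∪ S10 = {a, b, c, d, e, f, g, h, i, j, k}); total cost 2 + 9 + 4 + 2 = 17.
The greedy pick S10, S2, S3, S8, S5 costs 21; no covering selection beats 17.

17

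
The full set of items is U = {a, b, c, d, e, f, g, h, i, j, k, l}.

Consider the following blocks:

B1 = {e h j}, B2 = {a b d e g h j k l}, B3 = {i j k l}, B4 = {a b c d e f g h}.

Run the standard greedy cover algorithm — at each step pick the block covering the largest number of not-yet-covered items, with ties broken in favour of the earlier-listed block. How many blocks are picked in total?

Greedy: pick B2 (covers 9 new) → pick B4 (covers 2 new) → pick B3 (covers 1 new). Total picks: 3.
(The true minimum cover uses only 2 blocks, so greedy is not optimal here.)

3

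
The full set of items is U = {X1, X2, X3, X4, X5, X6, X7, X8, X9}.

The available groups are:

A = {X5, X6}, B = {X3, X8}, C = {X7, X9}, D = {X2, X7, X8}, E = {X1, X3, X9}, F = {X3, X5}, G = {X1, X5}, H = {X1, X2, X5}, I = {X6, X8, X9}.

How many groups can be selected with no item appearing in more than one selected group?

3

A, D, E are pairwise disjoint (A={X5,X6}; D={X2,X7,X8}; E={X1,X3,X9}).
Every remaining group overlaps one of these, and no 4 of the listed groups are pairwise disjoint, so 3 is the maximum.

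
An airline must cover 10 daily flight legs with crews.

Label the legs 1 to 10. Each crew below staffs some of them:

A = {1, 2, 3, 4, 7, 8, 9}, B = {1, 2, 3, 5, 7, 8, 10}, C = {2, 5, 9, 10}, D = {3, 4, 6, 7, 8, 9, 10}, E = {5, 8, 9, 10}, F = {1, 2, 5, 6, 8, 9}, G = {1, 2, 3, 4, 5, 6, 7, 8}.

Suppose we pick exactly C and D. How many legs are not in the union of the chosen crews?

Union of C, D = {2, 3, 4, 5, 6, 7, 8, 9, 10}.
Not covered: 1 — 1 leg.

1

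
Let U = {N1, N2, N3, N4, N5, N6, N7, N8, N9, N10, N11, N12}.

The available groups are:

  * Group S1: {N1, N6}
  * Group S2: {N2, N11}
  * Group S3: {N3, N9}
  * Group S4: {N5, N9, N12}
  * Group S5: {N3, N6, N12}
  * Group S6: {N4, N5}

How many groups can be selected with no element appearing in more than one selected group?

S1, S2, S3, S6 are pairwise disjoint (S1={N1,N6}; S2={N2,N11}; S3={N3,N9}; S6={N4,N5}).
Every remaining group overlaps one of these, and no 5 of the listed groups are pairwise disjoint, so 4 is the maximum.

4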